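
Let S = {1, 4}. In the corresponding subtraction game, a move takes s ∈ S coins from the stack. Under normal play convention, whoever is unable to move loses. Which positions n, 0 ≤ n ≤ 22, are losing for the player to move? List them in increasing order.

0, 2, 5, 7, 10, 12, 15, 17, 20, 22

G(0) = 0
G(1) = mex{0} = 1
G(2) = mex{1} = 0
G(3) = mex{0} = 1
G(4) = mex{1,0} = 2
G(5) = mex{2,1} = 0
G(6) = mex{0,0} = 1
G(7) = mex{1,1} = 0
G(8) = mex{0,2} = 1
G(9) = mex{1,0} = 2
G(10) = mex{2,1} = 0
G(11) = mex{0,0} = 1
G(12) = mex{1,1} = 0
G(13) = mex{0,2} = 1
G(14) = mex{1,0} = 2
G(15) = mex{2,1} = 0
G(16) = mex{0,0} = 1
G(17) = mex{1,1} = 0
G(18) = mex{0,2} = 1
G(19) = mex{1,0} = 2
G(20) = mex{2,1} = 0
G(21) = mex{0,0} = 1
G(22) = mex{1,1} = 0
P-positions are exactly the n with G(n) = 0.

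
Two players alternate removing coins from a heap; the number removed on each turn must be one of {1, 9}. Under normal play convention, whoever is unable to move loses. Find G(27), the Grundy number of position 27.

1

G(0) = 0
G(1) = mex{0} = 1
G(2) = mex{1} = 0
G(3) = mex{0} = 1
G(4) = mex{1} = 0
G(5) = mex{0} = 1
G(6) = mex{1} = 0
G(7) = mex{0} = 1
G(8) = mex{1} = 0
G(9) = mex{0,0} = 1
G(10) = mex{1,1} = 0
G(11) = mex{0,0} = 1
G(12) = mex{1,1} = 0
G(13) = mex{0,0} = 1
G(14) = mex{1,1} = 0
G(15) = mex{0,0} = 1
G(16) = mex{1,1} = 0
G(17) = mex{0,0} = 1
G(18) = mex{1,1} = 0
G(19) = mex{0,0} = 1
G(20) = mex{1,1} = 0
G(21) = mex{0,0} = 1
G(22) = mex{1,1} = 0
G(23) = mex{0,0} = 1
G(24) = mex{1,1} = 0
G(25) = mex{0,0} = 1
G(26) = mex{1,1} = 0
G(27) = mex{0,0} = 1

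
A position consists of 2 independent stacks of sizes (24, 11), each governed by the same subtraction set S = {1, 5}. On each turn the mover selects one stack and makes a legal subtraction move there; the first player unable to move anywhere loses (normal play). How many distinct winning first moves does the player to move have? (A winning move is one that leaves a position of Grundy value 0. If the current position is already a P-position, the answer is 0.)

4

All stacks use S = {1, 5}:
n :  0  1  2  3  4  5  6  7  8  9 10 11 12 13 14 15 16 17 18 19 20 21 22 23 24
G :  0  1  0  1  0  1  0  1  0  1  0  1  0  1  0  1  0  1  0  1  0  1  0  1  0
Stack A: G(24) = 0.
Stack B: G(11) = 1.
Combined Grundy value = 0 ⊕ 1 = 1.
A winning move leaves total XOR = 0, i.e. changes one component's Grundy value g to g ⊕ X where X is the current total.
Stack A: need g' = 0⊕1 = 1. Options: 24−1→G=1, 24−5→G=1. Hits: 2.
Stack B: need g' = 1⊕1 = 0. Options: 11−1→G=0, 11−5→G=0. Hits: 2.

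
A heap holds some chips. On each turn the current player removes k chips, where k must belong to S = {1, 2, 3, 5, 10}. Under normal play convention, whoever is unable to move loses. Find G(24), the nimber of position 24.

0

G(0) = 0
G(1) = mex{0} = 1
G(2) = mex{1,0} = 2
G(3) = mex{2,1,0} = 3
G(4) = mex{3,2,1} = 0
G(5) = mex{0,3,2,0} = 1
G(6) = mex{1,0,3,1} = 2
G(7) = mex{2,1,0,2} = 3
G(8) = mex{3,2,1,3} = 0
G(9) = mex{0,3,2,0} = 1
G(10) = mex{1,0,3,1,0} = 2
G(11) = mex{2,1,0,2,1} = 3
G(12) = mex{3,2,1,3,2} = 0
G(13) = mex{0,3,2,0,3} = 1
G(14) = mex{1,0,3,1,0} = 2
G(15) = mex{2,1,0,2,1} = 3
G(16) = mex{3,2,1,3,2} = 0
G(17) = mex{0,3,2,0,3} = 1
G(18) = mex{1,0,3,1,0} = 2
G(19) = mex{2,1,0,2,1} = 3
G(20) = mex{3,2,1,3,2} = 0
G(21) = mex{0,3,2,0,3} = 1
G(22) = mex{1,0,3,1,0} = 2
G(23) = mex{2,1,0,2,1} = 3
G(24) = mex{3,2,1,3,2} = 0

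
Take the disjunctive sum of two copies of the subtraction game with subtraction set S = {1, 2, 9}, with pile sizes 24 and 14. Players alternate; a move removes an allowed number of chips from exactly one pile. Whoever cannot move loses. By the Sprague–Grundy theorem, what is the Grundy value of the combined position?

0

All piles use S = {1, 2, 9}:
n :  0  1  2  3  4  5  6  7  8  9 10 11 12 13 14 15 16 17 18 19 20 21 22 23 24
G :  0  1  2  0  1  2  0  1  2  3  0  1  2  0  1  2  0  1  2  3  0  1  2  0  1
Pile A: G(24) = 1.
Pile B: G(14) = 1.
Combined Grundy value = 1 ⊕ 1 = 0.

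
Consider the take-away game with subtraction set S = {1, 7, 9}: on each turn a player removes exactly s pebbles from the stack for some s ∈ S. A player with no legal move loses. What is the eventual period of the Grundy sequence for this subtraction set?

2

G(0) = 0
G(1) = mex{0} = 1
G(2) = mex{1} = 0
G(3) = mex{0} = 1
G(4) = mex{1} = 0
G(5) = mex{0} = 1
G(6) = mex{1} = 0
G(7) = mex{0,0} = 1
G(8) = mex{1,1} = 0
G(9) = mex{0,0,0} = 1
G(10) = mex{1,1,1} = 0
G(11) = mex{0,0,0} = 1
G(12) = mex{1,1,1} = 0
G(13) = mex{0,0,0} = 1
G(14) = mex{1,1,1} = 0
G(n+2) = G(n) holds for n = 0,…,8 (a full window of length max(S) = 9), so the sequence is purely periodic with period 2.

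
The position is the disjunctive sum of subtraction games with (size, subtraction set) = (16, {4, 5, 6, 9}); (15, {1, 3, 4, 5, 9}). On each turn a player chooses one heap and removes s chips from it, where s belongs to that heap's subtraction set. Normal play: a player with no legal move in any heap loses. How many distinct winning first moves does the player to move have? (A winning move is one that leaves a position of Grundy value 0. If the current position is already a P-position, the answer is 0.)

Heap A, S = {4, 5, 6, 9}:
G(0) = 0
G(1) = mex{} = 0
G(2) = mex{} = 0
G(3) = mex{} = 0
G(4) = mex{0} = 1
G(5) = mex{0,0} = 1
G(6) = mex{0,0,0} = 1
G(7) = mex{0,0,0} = 1
G(8) = mex{1,0,0} = 2
G(9) = mex{1,1,0,0} = 2
G(10) = mex{1,1,1,0} = 2
G(11) = mex{1,1,1,0} = 2
G(12) = mex{2,1,1,0} = 3
G(13) = mex{2,2,1,1} = 0
G(14) = mex{2,2,2,1} = 0
G(15) = mex{2,2,2,1} = 0
G(16) = mex{3,2,2,1} = 0
G_A(16) = 0.
Heap B, S = {1, 3, 4, 5, 9}:
G(0) = 0
G(1) = mex{0} = 1
G(2) = mex{1} = 0
G(3) = mex{0,0} = 1
G(4) = mex{1,1,0} = 2
G(5) = mex{2,0,1,0} = 3
G(6) = mex{3,1,0,1} = 2
G(7) = mex{2,2,1,0} = 3
G(8) = mex{3,3,2,1} = 0
G(9) = mex{0,2,3,2,0} = 1
G(10) = mex{1,3,2,3,1} = 0
G(11) = mex{0,0,3,2,0} = 1
G(12) = mex{1,1,0,3,1} = 2
G(13) = mex{2,0,1,0,2} = 3
G(14) = mex{3,1,0,1,3} = 2
G(15) = mex{2,2,1,0,2} = 3
G_B(15) = 3.
Combined Grundy value = 0 ⊕ 3 = 3.
A winning move leaves total XOR = 0, i.e. changes one component's Grundy value g to g ⊕ X where X is the current total.
Heap A: need g' = 0⊕3 = 3. Options: 16−4→G=3, 16−5→G=2, 16−6→G=2, 16−9→G=1. Hits: 1.
Heap B: need g' = 3⊕3 = 0. Options: 15−1→G=2, 15−3→G=2, 15−4→G=1, 15−5→G=0, 15−9→G=2. Hits: 1.

2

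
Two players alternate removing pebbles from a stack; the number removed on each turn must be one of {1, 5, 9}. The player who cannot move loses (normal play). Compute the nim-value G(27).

n :  0  1  2  3  4  5  6  7  8  9 10 11 12 13 14 15 16 17 18 19 20 21 22 23 24 25 26 27
G :  0  1  0  1  0  1  0  1  0  1  0  1  0  1  0  1  0  1  0  1  0  1  0  1  0  1  0  1

1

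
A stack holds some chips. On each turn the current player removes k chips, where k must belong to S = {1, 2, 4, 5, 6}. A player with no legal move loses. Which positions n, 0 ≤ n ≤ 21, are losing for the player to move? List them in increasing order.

G(0) = 0
G(1) = mex{0} = 1
G(2) = mex{1,0} = 2
G(3) = mex{2,1} = 0
G(4) = mex{0,2,0} = 1
G(5) = mex{1,0,1,0} = 2
G(6) = mex{2,1,2,1,0} = 3
G(7) = mex{3,2,0,2,1} = 4
G(8) = mex{4,3,1,0,2} = 5
G(9) = mex{5,4,2,1,0} = 3
G(10) = mex{3,5,3,2,1} = 0
G(11) = mex{0,3,4,3,2} = 1
G(12) = mex{1,0,5,4,3} = 2
G(13) = mex{2,1,3,5,4} = 0
G(14) = mex{0,2,0,3,5} = 1
G(15) = mex{1,0,1,0,3} = 2
G(16) = mex{2,1,2,1,0} = 3
G(17) = mex{3,2,0,2,1} = 4
G(18) = mex{4,3,1,0,2} = 5
G(19) = mex{5,4,2,1,0} = 3
G(20) = mex{3,5,3,2,1} = 0
G(21) = mex{0,3,4,3,2} = 1
P-positions are exactly the n with G(n) = 0.

0, 3, 10, 13, 20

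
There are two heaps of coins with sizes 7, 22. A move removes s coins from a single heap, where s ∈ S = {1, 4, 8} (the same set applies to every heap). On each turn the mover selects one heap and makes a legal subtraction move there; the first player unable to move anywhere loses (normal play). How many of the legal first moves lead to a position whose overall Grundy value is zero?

1

All heaps use S = {1, 4, 8}:
n :  0  1  2  3  4  5  6  7  8  9 10 11 12 13 14 15 16 17 18 19 20 21 22
G :  0  1  0  1  2  0  1  0  1  2  3  2  0  1  0  1  2  0  1  0  1  2  3
Heap A: G(7) = 0.
Heap B: G(22) = 3.
Combined Grundy value = 0 ⊕ 3 = 3.
A winning move leaves total XOR = 0, i.e. changes one component's Grundy value g to g ⊕ X where X is the current total.
Heap A: need g' = 0⊕3 = 3. Options: 7−1→G=1, 7−4→G=1. Hits: 0.
Heap B: need g' = 3⊕3 = 0. Options: 22−1→G=2, 22−4→G=1, 22−8→G=0. Hits: 1.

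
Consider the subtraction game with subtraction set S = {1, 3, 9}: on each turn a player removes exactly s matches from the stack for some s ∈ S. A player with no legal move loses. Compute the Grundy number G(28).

0

n :  0  1  2  3  4  5  6  7  8  9 10 11 12 13 14 15 16 17 18 19 20 21 22 23 24 25 26 27 28
G :  0  1  0  1  0  1  0  1  0  1  0  1  0  1  0  1  0  1  0  1  0  1  0  1  0  1  0  1  0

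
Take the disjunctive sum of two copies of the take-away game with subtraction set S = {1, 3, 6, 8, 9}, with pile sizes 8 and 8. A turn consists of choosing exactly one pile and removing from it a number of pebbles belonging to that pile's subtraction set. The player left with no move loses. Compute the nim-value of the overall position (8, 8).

All piles use S = {1, 3, 6, 8, 9}:
n : 0 1 2 3 4 5 6 7 8
G : 0 1 0 1 0 1 2 3 2
Pile A: G(8) = 2.
Pile B: G(8) = 2.
Combined Grundy value = 2 ⊕ 2 = 0.

0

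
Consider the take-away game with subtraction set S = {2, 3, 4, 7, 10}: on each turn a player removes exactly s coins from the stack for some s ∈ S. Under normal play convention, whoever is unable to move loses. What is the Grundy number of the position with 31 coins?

G(0) = 0
G(1) = mex{} = 0
G(2) = mex{0} = 1
G(3) = mex{0,0} = 1
G(4) = mex{1,0,0} = 2
G(5) = mex{1,1,0} = 2
G(6) = mex{2,1,1} = 0
G(7) = mex{2,2,1,0} = 3
G(8) = mex{0,2,2,0} = 1
G(9) = mex{3,0,2,1} = 4
G(10) = mex{1,3,0,1,0} = 2
G(11) = mex{4,1,3,2,0} = 5
G(12) = mex{2,4,1,2,1} = 0
G(13) = mex{5,2,4,0,1} = 3
G(14) = mex{0,5,2,3,2} = 1
G(15) = mex{3,0,5,1,2} = 4
G(16) = mex{1,3,0,4,0} = 2
G(17) = mex{4,1,3,2,3} = 0
G(18) = mex{2,4,1,5,1} = 0
G(19) = mex{0,2,4,0,4} = 1
G(20) = mex{0,0,2,3,2} = 1
G(21) = mex{1,0,0,1,5} = 2
G(22) = mex{1,1,0,4,0} = 2
G(23) = mex{2,1,1,2,3} = 0
G(24) = mex{2,2,1,0,1} = 3
G(25) = mex{0,2,2,0,4} = 1
G(26) = mex{3,0,2,1,2} = 4
G(27) = mex{1,3,0,1,0} = 2
G(28) = mex{4,1,3,2,0} = 5
G(29) = mex{2,4,1,2,1} = 0
G(30) = mex{5,2,4,0,1} = 3
G(31) = mex{0,5,2,3,2} = 1

1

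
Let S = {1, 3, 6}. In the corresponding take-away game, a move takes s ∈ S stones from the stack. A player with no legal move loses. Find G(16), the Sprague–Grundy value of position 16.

n :  0  1  2  3  4  5  6  7  8  9 10 11 12 13 14 15 16
G :  0  1  0  1  0  1  2  3  2  0  1  0  1  0  1  2  3

3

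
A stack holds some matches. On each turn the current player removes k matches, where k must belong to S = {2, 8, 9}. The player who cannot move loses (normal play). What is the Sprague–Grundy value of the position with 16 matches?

0

G(0) = 0
G(1) = mex{} = 0
G(2) = mex{0} = 1
G(3) = mex{0} = 1
G(4) = mex{1} = 0
G(5) = mex{1} = 0
G(6) = mex{0} = 1
G(7) = mex{0} = 1
G(8) = mex{1,0} = 2
G(9) = mex{1,0,0} = 2
G(10) = mex{2,1,0} = 3
G(11) = mex{2,1,1} = 0
G(12) = mex{3,0,1} = 2
G(13) = mex{0,0,0} = 1
G(14) = mex{2,1,0} = 3
G(15) = mex{1,1,1} = 0
G(16) = mex{3,2,1} = 0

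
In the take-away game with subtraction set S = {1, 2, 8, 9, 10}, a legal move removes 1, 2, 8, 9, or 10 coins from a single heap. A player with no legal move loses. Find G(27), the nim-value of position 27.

n :  0  1  2  3  4  5  6  7  8  9 10 11 12 13 14 15 16 17 18 19 20 21 22 23 24 25 26 27
G :  0  1  2  0  1  2  0  1  2  3  4  5  3  4  5  3  4  0  1  2  0  1  2  0  1  2  3  4

4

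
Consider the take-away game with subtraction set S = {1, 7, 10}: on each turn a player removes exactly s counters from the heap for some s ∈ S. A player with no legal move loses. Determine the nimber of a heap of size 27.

n :  0  1  2  3  4  5  6  7  8  9 10 11 12 13 14 15 16 17 18 19 20 21 22 23 24 25 26 27
G :  0  1  0  1  0  1  0  1  0  1  2  3  2  3  2  3  2  0  1  0  1  0  1  0  1  0  1  2

2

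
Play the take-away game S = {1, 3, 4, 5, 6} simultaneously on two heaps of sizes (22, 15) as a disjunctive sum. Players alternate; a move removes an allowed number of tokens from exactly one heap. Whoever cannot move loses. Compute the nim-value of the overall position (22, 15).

0

All heaps use S = {1, 3, 4, 5, 6}:
G(0) = 0
G(1) = mex{0} = 1
G(2) = mex{1} = 0
G(3) = mex{0,0} = 1
G(4) = mex{1,1,0} = 2
G(5) = mex{2,0,1,0} = 3
G(6) = mex{3,1,0,1,0} = 2
G(7) = mex{2,2,1,0,1} = 3
G(8) = mex{3,3,2,1,0} = 4
G(9) = mex{4,2,3,2,1} = 0
G(10) = mex{0,3,2,3,2} = 1
G(11) = mex{1,4,3,2,3} = 0
G(12) = mex{0,0,4,3,2} = 1
G(13) = mex{1,1,0,4,3} = 2
G(14) = mex{2,0,1,0,4} = 3
G(15) = mex{3,1,0,1,0} = 2
G(16) = mex{2,2,1,0,1} = 3
G(17) = mex{3,3,2,1,0} = 4
G(18) = mex{4,2,3,2,1} = 0
G(19) = mex{0,3,2,3,2} = 1
G(20) = mex{1,4,3,2,3} = 0
G(21) = mex{0,0,4,3,2} = 1
G(22) = mex{1,1,0,4,3} = 2
Heap A: G(22) = 2.
Heap B: G(15) = 2.
Combined Grundy value = 2 ⊕ 2 = 0.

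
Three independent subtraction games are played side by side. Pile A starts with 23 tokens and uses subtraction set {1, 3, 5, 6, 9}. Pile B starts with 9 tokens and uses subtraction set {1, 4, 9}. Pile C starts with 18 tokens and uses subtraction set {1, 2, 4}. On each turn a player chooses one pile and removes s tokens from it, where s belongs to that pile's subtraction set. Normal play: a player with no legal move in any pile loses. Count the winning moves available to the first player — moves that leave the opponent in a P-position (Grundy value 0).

Pile A, S = {1, 3, 5, 6, 9}:
G(0) = 0
G(1) = mex{0} = 1
G(2) = mex{1} = 0
G(3) = mex{0,0} = 1
G(4) = mex{1,1} = 0
G(5) = mex{0,0,0} = 1
G(6) = mex{1,1,1,0} = 2
G(7) = mex{2,0,0,1} = 3
G(8) = mex{3,1,1,0} = 2
G(9) = mex{2,2,0,1,0} = 3
G(10) = mex{3,3,1,0,1} = 2
G(11) = mex{2,2,2,1,0} = 3
G(12) = mex{3,3,3,2,1} = 0
G(13) = mex{0,2,2,3,0} = 1
G(14) = mex{1,3,3,2,1} = 0
G(15) = mex{0,0,2,3,2} = 1
G(16) = mex{1,1,3,2,3} = 0
G(17) = mex{0,0,0,3,2} = 1
G(18) = mex{1,1,1,0,3} = 2
G(19) = mex{2,0,0,1,2} = 3
G(20) = mex{3,1,1,0,3} = 2
G(21) = mex{2,2,0,1,0} = 3
G(22) = mex{3,3,1,0,1} = 2
G(23) = mex{2,2,2,1,0} = 3
G_A(23) = 3.
Pile B, S = {1, 4, 9}:
n : 0 1 2 3 4 5 6 7 8 9
G : 0 1 0 1 2 0 1 0 1 2
G_B(9) = 2.
Pile C, S = {1, 2, 4}:
n :  0  1  2  3  4  5  6  7  8  9 10 11 12 13 14 15 16 17 18
G :  0  1  2  0  1  2  0  1  2  0  1  2  0  1  2  0  1  2  0
G_C(18) = 0.
Combined Grundy value = 3 ⊕ 2 ⊕ 0 = 1.
A winning move leaves total XOR = 0, i.e. changes one component's Grundy value g to g ⊕ X where X is the current total.
Pile A: need g' = 3⊕1 = 2. Options: 23−1→G=2, 23−3→G=2, 23−5→G=2, 23−6→G=1, 23−9→G=0. Hits: 3.
Pile B: need g' = 2⊕1 = 3. Options: 9−1→G=1, 9−4→G=0, 9−9→G=0. Hits: 0.
Pile C: need g' = 0⊕1 = 1. Options: 18−1→G=2, 18−2→G=1, 18−4→G=2. Hits: 1.

4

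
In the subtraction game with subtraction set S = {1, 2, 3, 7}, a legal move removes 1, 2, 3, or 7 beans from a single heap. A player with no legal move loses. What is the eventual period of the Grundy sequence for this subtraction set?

G(0) = 0
G(1) = mex{0} = 1
G(2) = mex{1,0} = 2
G(3) = mex{2,1,0} = 3
G(4) = mex{3,2,1} = 0
G(5) = mex{0,3,2} = 1
G(6) = mex{1,0,3} = 2
G(7) = mex{2,1,0,0} = 3
G(8) = mex{3,2,1,1} = 0
G(9) = mex{0,3,2,2} = 1
G(10) = mex{1,0,3,3} = 2
G(11) = mex{2,1,0,0} = 3
G(12) = mex{3,2,1,1} = 0
G(13) = mex{0,3,2,2} = 1
G(14) = mex{1,0,3,3} = 2
G(n+4) = G(n) holds for n = 0,…,6 (a full window of length max(S) = 7), so the sequence is purely periodic with period 4.

4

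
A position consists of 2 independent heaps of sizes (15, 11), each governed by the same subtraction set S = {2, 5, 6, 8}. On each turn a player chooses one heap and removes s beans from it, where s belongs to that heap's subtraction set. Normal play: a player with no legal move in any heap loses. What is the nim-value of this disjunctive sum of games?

All heaps use S = {2, 5, 6, 8}:
n :  0  1  2  3  4  5  6  7  8  9 10 11 12 13 14 15
G :  0  0  1  1  0  2  1  3  2  2  3  0  2  1  0  0
Heap A: G(15) = 0.
Heap B: G(11) = 0.
Combined Grundy value = 0 ⊕ 0 = 0.

0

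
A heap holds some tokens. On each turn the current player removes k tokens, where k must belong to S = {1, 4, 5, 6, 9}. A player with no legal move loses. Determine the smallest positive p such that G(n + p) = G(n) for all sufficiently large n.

n :  0  1  2  3  4  5  6  7  8  9 10 11 12 13 14 15 16 17 18 19 20 21
G :  0  1  0  1  2  3  2  3  4  5  0  1  0  1  2  3  2  3  4  5  0  1
G(n+10) = G(n) holds for n = 0,…,8 (a full window of length max(S) = 9), so the sequence is purely periodic with period 10.

10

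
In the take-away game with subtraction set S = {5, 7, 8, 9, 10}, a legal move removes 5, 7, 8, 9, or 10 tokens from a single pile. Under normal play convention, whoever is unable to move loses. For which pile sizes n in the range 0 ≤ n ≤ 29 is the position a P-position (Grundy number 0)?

0, 1, 2, 3, 4, 15, 16, 17, 18, 19

G(0) = 0
G(1) = mex{} = 0
G(2) = mex{} = 0
G(3) = mex{} = 0
G(4) = mex{} = 0
G(5) = mex{0} = 1
G(6) = mex{0} = 1
G(7) = mex{0,0} = 1
G(8) = mex{0,0,0} = 1
G(9) = mex{0,0,0,0} = 1
G(10) = mex{1,0,0,0,0} = 2
G(11) = mex{1,0,0,0,0} = 2
G(12) = mex{1,1,0,0,0} = 2
G(13) = mex{1,1,1,0,0} = 2
G(14) = mex{1,1,1,1,0} = 2
G(15) = mex{2,1,1,1,1} = 0
G(16) = mex{2,1,1,1,1} = 0
G(17) = mex{2,2,1,1,1} = 0
G(18) = mex{2,2,2,1,1} = 0
G(19) = mex{2,2,2,2,1} = 0
G(20) = mex{0,2,2,2,2} = 1
G(21) = mex{0,2,2,2,2} = 1
G(22) = mex{0,0,2,2,2} = 1
G(23) = mex{0,0,0,2,2} = 1
G(24) = mex{0,0,0,0,2} = 1
G(25) = mex{1,0,0,0,0} = 2
G(26) = mex{1,0,0,0,0} = 2
G(27) = mex{1,1,0,0,0} = 2
G(28) = mex{1,1,1,0,0} = 2
G(29) = mex{1,1,1,1,0} = 2
P-positions are exactly the n with G(n) = 0.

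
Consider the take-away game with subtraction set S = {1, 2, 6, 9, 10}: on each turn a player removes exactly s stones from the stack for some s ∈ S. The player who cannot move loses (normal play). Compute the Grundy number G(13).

G(0) = 0
G(1) = mex{0} = 1
G(2) = mex{1,0} = 2
G(3) = mex{2,1} = 0
G(4) = mex{0,2} = 1
G(5) = mex{1,0} = 2
G(6) = mex{2,1,0} = 3
G(7) = mex{3,2,1} = 0
G(8) = mex{0,3,2} = 1
G(9) = mex{1,0,0,0} = 2
G(10) = mex{2,1,1,1,0} = 3
G(11) = mex{3,2,2,2,1} = 0
G(12) = mex{0,3,3,0,2} = 1
G(13) = mex{1,0,0,1,0} = 2

2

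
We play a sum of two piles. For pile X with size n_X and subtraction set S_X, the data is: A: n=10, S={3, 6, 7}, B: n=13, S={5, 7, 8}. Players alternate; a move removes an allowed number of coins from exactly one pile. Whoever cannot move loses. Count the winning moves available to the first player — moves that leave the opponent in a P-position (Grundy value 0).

0

Pile A, S = {3, 6, 7}:
G(0) = 0
G(1) = mex{} = 0
G(2) = mex{} = 0
G(3) = mex{0} = 1
G(4) = mex{0} = 1
G(5) = mex{0} = 1
G(6) = mex{1,0} = 2
G(7) = mex{1,0,0} = 2
G(8) = mex{1,0,0} = 2
G(9) = mex{2,1,0} = 3
G(10) = mex{2,1,1} = 0
G_A(10) = 0.
Pile B, S = {5, 7, 8}:
G(0) = 0
G(1) = mex{} = 0
G(2) = mex{} = 0
G(3) = mex{} = 0
G(4) = mex{} = 0
G(5) = mex{0} = 1
G(6) = mex{0} = 1
G(7) = mex{0,0} = 1
G(8) = mex{0,0,0} = 1
G(9) = mex{0,0,0} = 1
G(10) = mex{1,0,0} = 2
G(11) = mex{1,0,0} = 2
G(12) = mex{1,1,0} = 2
G(13) = mex{1,1,1} = 0
G_B(13) = 0.
Combined Grundy value = 0 ⊕ 0 = 0.
A winning move leaves total XOR = 0, i.e. changes one component's Grundy value g to g ⊕ X where X is the current total.
Pile A: target g' = 0⊕0 = 0, but every legal move changes the Grundy value (mex property), so 0 moves.
Pile B: target g' = 0⊕0 = 0, but every legal move changes the Grundy value (mex property), so 0 moves.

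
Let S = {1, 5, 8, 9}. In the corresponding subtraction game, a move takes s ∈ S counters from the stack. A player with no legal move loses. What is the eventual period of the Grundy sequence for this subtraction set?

16

G(0) = 0
G(1) = mex{0} = 1
G(2) = mex{1} = 0
G(3) = mex{0} = 1
G(4) = mex{1} = 0
G(5) = mex{0,0} = 1
G(6) = mex{1,1} = 0
G(7) = mex{0,0} = 1
G(8) = mex{1,1,0} = 2
G(9) = mex{2,0,1,0} = 3
G(10) = mex{3,1,0,1} = 2
G(11) = mex{2,0,1,0} = 3
G(12) = mex{3,1,0,1} = 2
G(13) = mex{2,2,1,0} = 3
G(14) = mex{3,3,0,1} = 2
G(15) = mex{2,2,1,0} = 3
G(16) = mex{3,3,2,1} = 0
G(17) = mex{0,2,3,2} = 1
G(18) = mex{1,3,2,3} = 0
G(19) = mex{0,2,3,2} = 1
G(20) = mex{1,3,2,3} = 0
G(21) = mex{0,0,3,2} = 1
G(22) = mex{1,1,2,3} = 0
G(23) = mex{0,0,3,2} = 1
G(24) = mex{1,1,0,3} = 2
G(25) = mex{2,0,1,0} = 3
G(26) = mex{3,1,0,1} = 2
G(27) = mex{2,0,1,0} = 3
G(28) = mex{3,1,0,1} = 2
G(29) = mex{2,2,1,0} = 3
G(30) = mex{3,3,0,1} = 2
G(31) = mex{2,2,1,0} = 3
G(32) = mex{3,3,2,1} = 0
G(33) = mex{0,2,3,2} = 1
G(n+16) = G(n) holds for n = 0,…,8 (a full window of length max(S) = 9), so the sequence is purely periodic with period 16.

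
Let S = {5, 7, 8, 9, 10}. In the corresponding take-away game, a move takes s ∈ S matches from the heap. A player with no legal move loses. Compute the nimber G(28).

G(0) = 0
G(1) = mex{} = 0
G(2) = mex{} = 0
G(3) = mex{} = 0
G(4) = mex{} = 0
G(5) = mex{0} = 1
G(6) = mex{0} = 1
G(7) = mex{0,0} = 1
G(8) = mex{0,0,0} = 1
G(9) = mex{0,0,0,0} = 1
G(10) = mex{1,0,0,0,0} = 2
G(11) = mex{1,0,0,0,0} = 2
G(12) = mex{1,1,0,0,0} = 2
G(13) = mex{1,1,1,0,0} = 2
G(14) = mex{1,1,1,1,0} = 2
G(15) = mex{2,1,1,1,1} = 0
G(16) = mex{2,1,1,1,1} = 0
G(17) = mex{2,2,1,1,1} = 0
G(18) = mex{2,2,2,1,1} = 0
G(19) = mex{2,2,2,2,1} = 0
G(20) = mex{0,2,2,2,2} = 1
G(21) = mex{0,2,2,2,2} = 1
G(22) = mex{0,0,2,2,2} = 1
G(23) = mex{0,0,0,2,2} = 1
G(24) = mex{0,0,0,0,2} = 1
G(25) = mex{1,0,0,0,0} = 2
G(26) = mex{1,0,0,0,0} = 2
G(27) = mex{1,1,0,0,0} = 2
G(28) = mex{1,1,1,0,0} = 2

2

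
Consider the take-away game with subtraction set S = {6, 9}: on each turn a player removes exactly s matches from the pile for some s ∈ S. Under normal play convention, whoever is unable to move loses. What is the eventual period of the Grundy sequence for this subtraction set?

G(0) = 0
G(1) = mex{} = 0
G(2) = mex{} = 0
G(3) = mex{} = 0
G(4) = mex{} = 0
G(5) = mex{} = 0
G(6) = mex{0} = 1
G(7) = mex{0} = 1
G(8) = mex{0} = 1
G(9) = mex{0,0} = 1
G(10) = mex{0,0} = 1
G(11) = mex{0,0} = 1
G(12) = mex{1,0} = 2
G(13) = mex{1,0} = 2
G(14) = mex{1,0} = 2
G(15) = mex{1,1} = 0
G(16) = mex{1,1} = 0
G(17) = mex{1,1} = 0
G(18) = mex{2,1} = 0
G(19) = mex{2,1} = 0
G(20) = mex{2,1} = 0
G(21) = mex{0,2} = 1
G(22) = mex{0,2} = 1
G(23) = mex{0,2} = 1
G(24) = mex{0,0} = 1
G(25) = mex{0,0} = 1
G(26) = mex{0,0} = 1
G(27) = mex{1,0} = 2
G(28) = mex{1,0} = 2
G(29) = mex{1,0} = 2
G(30) = mex{1,1} = 0
G(31) = mex{1,1} = 0
G(n+15) = G(n) holds for n = 0,…,8 (a full window of length max(S) = 9), so the sequence is purely periodic with period 15.

15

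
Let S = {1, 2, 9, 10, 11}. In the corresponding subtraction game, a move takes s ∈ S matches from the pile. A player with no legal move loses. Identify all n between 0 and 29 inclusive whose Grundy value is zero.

0, 3, 6, 18, 21, 24

G(0) = 0
G(1) = mex{0} = 1
G(2) = mex{1,0} = 2
G(3) = mex{2,1} = 0
G(4) = mex{0,2} = 1
G(5) = mex{1,0} = 2
G(6) = mex{2,1} = 0
G(7) = mex{0,2} = 1
G(8) = mex{1,0} = 2
G(9) = mex{2,1,0} = 3
G(10) = mex{3,2,1,0} = 4
G(11) = mex{4,3,2,1,0} = 5
G(12) = mex{5,4,0,2,1} = 3
G(13) = mex{3,5,1,0,2} = 4
G(14) = mex{4,3,2,1,0} = 5
G(15) = mex{5,4,0,2,1} = 3
G(16) = mex{3,5,1,0,2} = 4
G(17) = mex{4,3,2,1,0} = 5
G(18) = mex{5,4,3,2,1} = 0
G(19) = mex{0,5,4,3,2} = 1
G(20) = mex{1,0,5,4,3} = 2
G(21) = mex{2,1,3,5,4} = 0
G(22) = mex{0,2,4,3,5} = 1
G(23) = mex{1,0,5,4,3} = 2
G(24) = mex{2,1,3,5,4} = 0
G(25) = mex{0,2,4,3,5} = 1
G(26) = mex{1,0,5,4,3} = 2
G(27) = mex{2,1,0,5,4} = 3
G(28) = mex{3,2,1,0,5} = 4
G(29) = mex{4,3,2,1,0} = 5
P-positions are exactly the n with G(n) = 0.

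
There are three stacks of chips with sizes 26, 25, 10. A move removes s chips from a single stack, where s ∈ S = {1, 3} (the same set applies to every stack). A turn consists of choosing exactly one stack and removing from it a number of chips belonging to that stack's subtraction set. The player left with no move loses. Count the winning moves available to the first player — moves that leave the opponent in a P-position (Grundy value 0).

6

All stacks use S = {1, 3}:
n :  0  1  2  3  4  5  6  7  8  9 10 11 12 13 14 15 16 17 18 19 20 21 22 23 24 25 26
G :  0  1  0  1  0  1  0  1  0  1  0  1  0  1  0  1  0  1  0  1  0  1  0  1  0  1  0
Stack A: G(26) = 0.
Stack B: G(25) = 1.
Stack C: G(10) = 0.
Combined Grundy value = 0 ⊕ 1 ⊕ 0 = 1.
A winning move leaves total XOR = 0, i.e. changes one component's Grundy value g to g ⊕ X where X is the current total.
Stack A: need g' = 0⊕1 = 1. Options: 26−1→G=1, 26−3→G=1. Hits: 2.
Stack B: need g' = 1⊕1 = 0. Options: 25−1→G=0, 25−3→G=0. Hits: 2.
Stack C: need g' = 0⊕1 = 1. Options: 10−1→G=1, 10−3→G=1. Hits: 2.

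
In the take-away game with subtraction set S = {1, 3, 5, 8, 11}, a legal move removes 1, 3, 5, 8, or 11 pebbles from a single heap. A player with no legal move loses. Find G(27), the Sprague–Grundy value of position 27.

n :  0  1  2  3  4  5  6  7  8  9 10 11 12 13 14 15 16 17 18 19 20 21 22 23 24 25 26 27
G :  0  1  0  1  0  1  0  1  2  3  2  3  2  3  2  3  0  1  0  1  0  1  0  1  2  3  2  3

3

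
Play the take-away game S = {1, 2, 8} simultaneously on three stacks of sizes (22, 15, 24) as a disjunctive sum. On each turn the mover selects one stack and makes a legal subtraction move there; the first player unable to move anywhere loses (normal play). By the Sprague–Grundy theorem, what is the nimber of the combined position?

All stacks use S = {1, 2, 8}:
n :  0  1  2  3  4  5  6  7  8  9 10 11 12 13 14 15 16 17 18 19 20 21 22 23 24
G :  0  1  2  0  1  2  0  1  2  0  1  2  0  1  2  0  1  2  0  1  2  0  1  2  0
Stack A: G(22) = 1.
Stack B: G(15) = 0.
Stack C: G(24) = 0.
Combined Grundy value = 1 ⊕ 0 ⊕ 0 = 1.

1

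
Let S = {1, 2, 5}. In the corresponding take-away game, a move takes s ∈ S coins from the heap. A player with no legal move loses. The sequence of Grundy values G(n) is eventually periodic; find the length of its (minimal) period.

3

G(0) = 0
G(1) = mex{0} = 1
G(2) = mex{1,0} = 2
G(3) = mex{2,1} = 0
G(4) = mex{0,2} = 1
G(5) = mex{1,0,0} = 2
G(6) = mex{2,1,1} = 0
G(7) = mex{0,2,2} = 1
G(8) = mex{1,0,0} = 2
G(9) = mex{2,1,1} = 0
G(10) = mex{0,2,2} = 1
G(11) = mex{1,0,0} = 2
G(12) = mex{2,1,1} = 0
G(13) = mex{0,2,2} = 1
G(14) = mex{1,0,0} = 2
G(n+3) = G(n) holds for n = 0,…,4 (a full window of length max(S) = 5), so the sequence is purely periodic with period 3.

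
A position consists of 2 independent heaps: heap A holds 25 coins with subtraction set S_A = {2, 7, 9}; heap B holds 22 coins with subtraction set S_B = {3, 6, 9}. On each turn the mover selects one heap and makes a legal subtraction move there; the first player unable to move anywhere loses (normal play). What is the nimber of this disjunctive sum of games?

0

Heap A, S = {2, 7, 9}:
n :  0  1  2  3  4  5  6  7  8  9 10 11 12 13 14 15 16 17 18 19 20 21 22 23 24 25
G :  0  0  1  1  0  0  1  1  2  2  3  3  2  2  3  0  0  1  1  0  0  1  1  2  2  3
G_A(25) = 3.
Heap B, S = {3, 6, 9}:
G(0) = 0
G(1) = mex{} = 0
G(2) = mex{} = 0
G(3) = mex{0} = 1
G(4) = mex{0} = 1
G(5) = mex{0} = 1
G(6) = mex{1,0} = 2
G(7) = mex{1,0} = 2
G(8) = mex{1,0} = 2
G(9) = mex{2,1,0} = 3
G(10) = mex{2,1,0} = 3
G(11) = mex{2,1,0} = 3
G(12) = mex{3,2,1} = 0
G(13) = mex{3,2,1} = 0
G(14) = mex{3,2,1} = 0
G(15) = mex{0,3,2} = 1
G(16) = mex{0,3,2} = 1
G(17) = mex{0,3,2} = 1
G(18) = mex{1,0,3} = 2
G(19) = mex{1,0,3} = 2
G(20) = mex{1,0,3} = 2
G(21) = mex{2,1,0} = 3
G(22) = mex{2,1,0} = 3
G_B(22) = 3.
Combined Grundy value = 3 ⊕ 3 = 0.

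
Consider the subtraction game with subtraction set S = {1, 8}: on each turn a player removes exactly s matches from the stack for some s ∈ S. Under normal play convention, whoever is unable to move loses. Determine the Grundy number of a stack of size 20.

n :  0  1  2  3  4  5  6  7  8  9 10 11 12 13 14 15 16 17 18 19 20
G :  0  1  0  1  0  1  0  1  2  0  1  0  1  0  1  0  1  2  0  1  0

0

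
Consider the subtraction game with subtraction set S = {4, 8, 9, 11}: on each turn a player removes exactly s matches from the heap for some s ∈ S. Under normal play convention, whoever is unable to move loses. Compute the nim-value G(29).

n :  0  1  2  3  4  5  6  7  8  9 10 11 12 13 14 15 16 17 18 19 20 21 22 23 24 25 26 27 28 29
G :  0  0  0  0  1  1  1  1  2  2  2  2  3  3  3  0  0  0  0  1  1  1  1  2  2  2  2  3  3  3

3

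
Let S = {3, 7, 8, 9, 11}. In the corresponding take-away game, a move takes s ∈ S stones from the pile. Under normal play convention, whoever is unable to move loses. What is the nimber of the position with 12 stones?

n :  0  1  2  3  4  5  6  7  8  9 10 11 12
G :  0  0  0  1  1  1  0  2  2  1  3  3  2

2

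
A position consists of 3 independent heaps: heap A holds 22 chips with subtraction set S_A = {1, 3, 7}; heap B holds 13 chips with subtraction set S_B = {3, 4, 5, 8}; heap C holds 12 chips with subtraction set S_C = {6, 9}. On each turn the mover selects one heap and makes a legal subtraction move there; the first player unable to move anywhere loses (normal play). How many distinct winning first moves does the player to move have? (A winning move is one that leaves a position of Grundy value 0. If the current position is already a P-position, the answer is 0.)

Heap A, S = {1, 3, 7}:
G(0) = 0
G(1) = mex{0} = 1
G(2) = mex{1} = 0
G(3) = mex{0,0} = 1
G(4) = mex{1,1} = 0
G(5) = mex{0,0} = 1
G(6) = mex{1,1} = 0
G(7) = mex{0,0,0} = 1
G(8) = mex{1,1,1} = 0
G(9) = mex{0,0,0} = 1
G(10) = mex{1,1,1} = 0
G(11) = mex{0,0,0} = 1
G(12) = mex{1,1,1} = 0
G(13) = mex{0,0,0} = 1
G(14) = mex{1,1,1} = 0
G(15) = mex{0,0,0} = 1
G(16) = mex{1,1,1} = 0
G(17) = mex{0,0,0} = 1
G(18) = mex{1,1,1} = 0
G(19) = mex{0,0,0} = 1
G(20) = mex{1,1,1} = 0
G(21) = mex{0,0,0} = 1
G(22) = mex{1,1,1} = 0
G_A(22) = 0.
Heap B, S = {3, 4, 5, 8}:
G(0) = 0
G(1) = mex{} = 0
G(2) = mex{} = 0
G(3) = mex{0} = 1
G(4) = mex{0,0} = 1
G(5) = mex{0,0,0} = 1
G(6) = mex{1,0,0} = 2
G(7) = mex{1,1,0} = 2
G(8) = mex{1,1,1,0} = 2
G(9) = mex{2,1,1,0} = 3
G(10) = mex{2,2,1,0} = 3
G(11) = mex{2,2,2,1} = 0
G(12) = mex{3,2,2,1} = 0
G(13) = mex{3,3,2,1} = 0
G_B(13) = 0.
Heap C, S = {6, 9}:
G(0) = 0
G(1) = mex{} = 0
G(2) = mex{} = 0
G(3) = mex{} = 0
G(4) = mex{} = 0
G(5) = mex{} = 0
G(6) = mex{0} = 1
G(7) = mex{0} = 1
G(8) = mex{0} = 1
G(9) = mex{0,0} = 1
G(10) = mex{0,0} = 1
G(11) = mex{0,0} = 1
G(12) = mex{1,0} = 2
G_C(12) = 2.
Combined Grundy value = 0 ⊕ 0 ⊕ 2 = 2.
A winning move leaves total XOR = 0, i.e. changes one component's Grundy value g to g ⊕ X where X is the current total.
Heap A: need g' = 0⊕2 = 2. Options: 22−1→G=1, 22−3→G=1, 22−7→G=1. Hits: 0.
Heap B: need g' = 0⊕2 = 2. Options: 13−3→G=3, 13−4→G=3, 13−5→G=2, 13−8→G=1. Hits: 1.
Heap C: need g' = 2⊕2 = 0. Options: 12−6→G=1, 12−9→G=0. Hits: 1.

2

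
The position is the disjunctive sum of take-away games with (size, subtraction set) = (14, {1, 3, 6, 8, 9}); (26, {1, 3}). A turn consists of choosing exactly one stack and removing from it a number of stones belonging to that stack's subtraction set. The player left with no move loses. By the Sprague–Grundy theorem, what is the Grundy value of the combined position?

Stack A, S = {1, 3, 6, 8, 9}:
n :  0  1  2  3  4  5  6  7  8  9 10 11 12 13 14
G :  0  1  0  1  0  1  2  3  2  3  2  3  4  5  0
G_A(14) = 0.
Stack B, S = {1, 3}:
G(0) = 0
G(1) = mex{0} = 1
G(2) = mex{1} = 0
G(3) = mex{0,0} = 1
G(4) = mex{1,1} = 0
G(5) = mex{0,0} = 1
G(6) = mex{1,1} = 0
G(7) = mex{0,0} = 1
G(8) = mex{1,1} = 0
G(9) = mex{0,0} = 1
G(10) = mex{1,1} = 0
G(11) = mex{0,0} = 1
G(12) = mex{1,1} = 0
G(13) = mex{0,0} = 1
G(14) = mex{1,1} = 0
G(15) = mex{0,0} = 1
G(16) = mex{1,1} = 0
G(17) = mex{0,0} = 1
G(18) = mex{1,1} = 0
G(19) = mex{0,0} = 1
G(20) = mex{1,1} = 0
G(21) = mex{0,0} = 1
G(22) = mex{1,1} = 0
G(23) = mex{0,0} = 1
G(24) = mex{1,1} = 0
G(25) = mex{0,0} = 1
G(26) = mex{1,1} = 0
G_B(26) = 0.
Combined Grundy value = 0 ⊕ 0 = 0.

0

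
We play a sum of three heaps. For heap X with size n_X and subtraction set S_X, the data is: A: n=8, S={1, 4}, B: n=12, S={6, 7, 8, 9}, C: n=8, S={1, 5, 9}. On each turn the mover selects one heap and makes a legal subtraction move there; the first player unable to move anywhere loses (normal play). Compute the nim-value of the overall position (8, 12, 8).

Heap A, S = {1, 4}:
G(0) = 0
G(1) = mex{0} = 1
G(2) = mex{1} = 0
G(3) = mex{0} = 1
G(4) = mex{1,0} = 2
G(5) = mex{2,1} = 0
G(6) = mex{0,0} = 1
G(7) = mex{1,1} = 0
G(8) = mex{0,2} = 1
G_A(8) = 1.
Heap B, S = {6, 7, 8, 9}:
G(0) = 0
G(1) = mex{} = 0
G(2) = mex{} = 0
G(3) = mex{} = 0
G(4) = mex{} = 0
G(5) = mex{} = 0
G(6) = mex{0} = 1
G(7) = mex{0,0} = 1
G(8) = mex{0,0,0} = 1
G(9) = mex{0,0,0,0} = 1
G(10) = mex{0,0,0,0} = 1
G(11) = mex{0,0,0,0} = 1
G(12) = mex{1,0,0,0} = 2
G_B(12) = 2.
Heap C, S = {1, 5, 9}:
n : 0 1 2 3 4 5 6 7 8
G : 0 1 0 1 0 1 0 1 0
G_C(8) = 0.
Combined Grundy value = 1 ⊕ 2 ⊕ 0 = 3.

3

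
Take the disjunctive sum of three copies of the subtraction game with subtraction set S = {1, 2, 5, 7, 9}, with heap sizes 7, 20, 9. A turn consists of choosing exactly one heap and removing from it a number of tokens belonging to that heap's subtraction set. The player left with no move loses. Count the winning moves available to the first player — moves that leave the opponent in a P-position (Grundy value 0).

3

All heaps use S = {1, 2, 5, 7, 9}:
G(0) = 0
G(1) = mex{0} = 1
G(2) = mex{1,0} = 2
G(3) = mex{2,1} = 0
G(4) = mex{0,2} = 1
G(5) = mex{1,0,0} = 2
G(6) = mex{2,1,1} = 0
G(7) = mex{0,2,2,0} = 1
G(8) = mex{1,0,0,1} = 2
G(9) = mex{2,1,1,2,0} = 3
G(10) = mex{3,2,2,0,1} = 4
G(11) = mex{4,3,0,1,2} = 5
G(12) = mex{5,4,1,2,0} = 3
G(13) = mex{3,5,2,0,1} = 4
G(14) = mex{4,3,3,1,2} = 0
G(15) = mex{0,4,4,2,0} = 1
G(16) = mex{1,0,5,3,1} = 2
G(17) = mex{2,1,3,4,2} = 0
G(18) = mex{0,2,4,5,3} = 1
G(19) = mex{1,0,0,3,4} = 2
G(20) = mex{2,1,1,4,5} = 0
Heap A: G(7) = 1.
Heap B: G(20) = 0.
Heap C: G(9) = 3.
Combined Grundy value = 1 ⊕ 0 ⊕ 3 = 2.
A winning move leaves total XOR = 0, i.e. changes one component's Grundy value g to g ⊕ X where X is the current total.
Heap A: need g' = 1⊕2 = 3. Options: 7−1→G=0, 7−2→G=2, 7−5→G=2, 7−7→G=0. Hits: 0.
Heap B: need g' = 0⊕2 = 2. Options: 20−1→G=2, 20−2→G=1, 20−5→G=1, 20−7→G=4, 20−9→G=5. Hits: 1.
Heap C: need g' = 3⊕2 = 1. Options: 9−1→G=2, 9−2→G=1, 9−5→G=1, 9−7→G=2, 9−9→G=0. Hits: 2.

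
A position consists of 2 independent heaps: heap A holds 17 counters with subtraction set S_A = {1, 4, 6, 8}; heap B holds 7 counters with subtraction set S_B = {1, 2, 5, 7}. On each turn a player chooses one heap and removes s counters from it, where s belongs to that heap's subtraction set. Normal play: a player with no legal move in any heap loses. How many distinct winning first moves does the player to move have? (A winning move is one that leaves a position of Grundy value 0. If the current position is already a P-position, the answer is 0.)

Heap A, S = {1, 4, 6, 8}:
n :  0  1  2  3  4  5  6  7  8  9 10 11 12 13 14 15 16 17
G :  0  1  0  1  2  0  1  0  1  2  3  2  0  1  0  1  2  0
G_A(17) = 0.
Heap B, S = {1, 2, 5, 7}:
n : 0 1 2 3 4 5 6 7
G : 0 1 2 0 1 2 0 1
G_B(7) = 1.
Combined Grundy value = 0 ⊕ 1 = 1.
A winning move leaves total XOR = 0, i.e. changes one component's Grundy value g to g ⊕ X where X is the current total.
Heap A: need g' = 0⊕1 = 1. Options: 17−1→G=2, 17−4→G=1, 17−6→G=2, 17−8→G=2. Hits: 1.
Heap B: need g' = 1⊕1 = 0. Options: 7−1→G=0, 7−2→G=2, 7−5→G=2, 7−7→G=0. Hits: 2.

3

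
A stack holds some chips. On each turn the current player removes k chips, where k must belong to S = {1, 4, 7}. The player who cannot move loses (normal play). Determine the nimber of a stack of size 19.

1

G(0) = 0
G(1) = mex{0} = 1
G(2) = mex{1} = 0
G(3) = mex{0} = 1
G(4) = mex{1,0} = 2
G(5) = mex{2,1} = 0
G(6) = mex{0,0} = 1
G(7) = mex{1,1,0} = 2
G(8) = mex{2,2,1} = 0
G(9) = mex{0,0,0} = 1
G(10) = mex{1,1,1} = 0
G(11) = mex{0,2,2} = 1
G(12) = mex{1,0,0} = 2
G(13) = mex{2,1,1} = 0
G(14) = mex{0,0,2} = 1
G(15) = mex{1,1,0} = 2
G(16) = mex{2,2,1} = 0
G(17) = mex{0,0,0} = 1
G(18) = mex{1,1,1} = 0
G(19) = mex{0,2,2} = 1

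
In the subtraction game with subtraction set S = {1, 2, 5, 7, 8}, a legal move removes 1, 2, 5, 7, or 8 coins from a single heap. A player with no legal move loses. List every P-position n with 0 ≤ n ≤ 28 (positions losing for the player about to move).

G(0) = 0
G(1) = mex{0} = 1
G(2) = mex{1,0} = 2
G(3) = mex{2,1} = 0
G(4) = mex{0,2} = 1
G(5) = mex{1,0,0} = 2
G(6) = mex{2,1,1} = 0
G(7) = mex{0,2,2,0} = 1
G(8) = mex{1,0,0,1,0} = 2
G(9) = mex{2,1,1,2,1} = 0
G(10) = mex{0,2,2,0,2} = 1
G(11) = mex{1,0,0,1,0} = 2
G(12) = mex{2,1,1,2,1} = 0
G(13) = mex{0,2,2,0,2} = 1
G(14) = mex{1,0,0,1,0} = 2
G(15) = mex{2,1,1,2,1} = 0
G(16) = mex{0,2,2,0,2} = 1
G(17) = mex{1,0,0,1,0} = 2
G(18) = mex{2,1,1,2,1} = 0
G(19) = mex{0,2,2,0,2} = 1
G(20) = mex{1,0,0,1,0} = 2
G(21) = mex{2,1,1,2,1} = 0
G(22) = mex{0,2,2,0,2} = 1
G(23) = mex{1,0,0,1,0} = 2
G(24) = mex{2,1,1,2,1} = 0
G(25) = mex{0,2,2,0,2} = 1
G(26) = mex{1,0,0,1,0} = 2
G(27) = mex{2,1,1,2,1} = 0
G(28) = mex{0,2,2,0,2} = 1
P-positions are exactly the n with G(n) = 0.

0, 3, 6, 9, 12, 15, 18, 21, 24, 27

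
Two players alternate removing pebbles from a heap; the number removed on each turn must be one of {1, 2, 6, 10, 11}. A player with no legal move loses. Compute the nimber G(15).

G(0) = 0
G(1) = mex{0} = 1
G(2) = mex{1,0} = 2
G(3) = mex{2,1} = 0
G(4) = mex{0,2} = 1
G(5) = mex{1,0} = 2
G(6) = mex{2,1,0} = 3
G(7) = mex{3,2,1} = 0
G(8) = mex{0,3,2} = 1
G(9) = mex{1,0,0} = 2
G(10) = mex{2,1,1,0} = 3
G(11) = mex{3,2,2,1,0} = 4
G(12) = mex{4,3,3,2,1} = 0
G(13) = mex{0,4,0,0,2} = 1
G(14) = mex{1,0,1,1,0} = 2
G(15) = mex{2,1,2,2,1} = 0

0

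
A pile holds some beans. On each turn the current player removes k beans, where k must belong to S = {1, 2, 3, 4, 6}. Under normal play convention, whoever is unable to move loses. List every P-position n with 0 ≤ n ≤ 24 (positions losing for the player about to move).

n :  0  1  2  3  4  5  6  7  8  9 10 11 12 13 14 15 16 17 18 19 20 21 22 23 24
G :  0  1  2  3  4  0  1  2  3  4  0  1  2  3  4  0  1  2  3  4  0  1  2  3  4
P-positions are exactly the n with G(n) = 0.

0, 5, 10, 15, 20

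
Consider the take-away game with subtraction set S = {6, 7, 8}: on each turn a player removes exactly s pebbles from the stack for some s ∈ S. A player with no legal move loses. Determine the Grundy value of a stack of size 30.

0

n :  0  1  2  3  4  5  6  7  8  9 10 11 12 13 14 15 16 17 18 19 20 21 22 23 24 25 26 27 28 29 30
G :  0  0  0  0  0  0  1  1  1  1  1  1  2  2  0  0  0  0  0  0  1  1  1  1  1  1  2  2  0  0  0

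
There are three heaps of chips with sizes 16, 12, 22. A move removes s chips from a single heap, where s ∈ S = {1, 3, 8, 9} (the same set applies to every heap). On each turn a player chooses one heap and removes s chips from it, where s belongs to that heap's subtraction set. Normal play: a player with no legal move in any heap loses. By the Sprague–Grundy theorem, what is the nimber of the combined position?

All heaps use S = {1, 3, 8, 9}:
G(0) = 0
G(1) = mex{0} = 1
G(2) = mex{1} = 0
G(3) = mex{0,0} = 1
G(4) = mex{1,1} = 0
G(5) = mex{0,0} = 1
G(6) = mex{1,1} = 0
G(7) = mex{0,0} = 1
G(8) = mex{1,1,0} = 2
G(9) = mex{2,0,1,0} = 3
G(10) = mex{3,1,0,1} = 2
G(11) = mex{2,2,1,0} = 3
G(12) = mex{3,3,0,1} = 2
G(13) = mex{2,2,1,0} = 3
G(14) = mex{3,3,0,1} = 2
G(15) = mex{2,2,1,0} = 3
G(16) = mex{3,3,2,1} = 0
G(17) = mex{0,2,3,2} = 1
G(18) = mex{1,3,2,3} = 0
G(19) = mex{0,0,3,2} = 1
G(20) = mex{1,1,2,3} = 0
G(21) = mex{0,0,3,2} = 1
G(22) = mex{1,1,2,3} = 0
Heap A: G(16) = 0.
Heap B: G(12) = 2.
Heap C: G(22) = 0.
Combined Grundy value = 0 ⊕ 2 ⊕ 0 = 2.

2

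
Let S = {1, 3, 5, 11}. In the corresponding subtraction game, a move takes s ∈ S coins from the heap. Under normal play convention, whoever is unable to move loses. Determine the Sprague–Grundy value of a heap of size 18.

0

n :  0  1  2  3  4  5  6  7  8  9 10 11 12 13 14 15 16 17 18
G :  0  1  0  1  0  1  0  1  0  1  0  1  0  1  0  1  0  1  0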